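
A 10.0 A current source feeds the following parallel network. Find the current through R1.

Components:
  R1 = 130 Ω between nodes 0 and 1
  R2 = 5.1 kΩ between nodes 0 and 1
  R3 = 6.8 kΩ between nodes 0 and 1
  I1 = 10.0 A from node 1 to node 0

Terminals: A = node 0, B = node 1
All resistors sit directly between nodes 0 and 1, so they are in parallel and share one voltage V; the full source current 10 A splits among them.
1/R_par = 1/130 + 1/5100 + 1/6800 = 0.008035 S  =>  R_par = 124.4 Ω
V = I × R_par = 10 × 124.4 = 1244 V
I_R1 = V/R1 = 1244/130 = 9.573 A

Final answer: 9.573 A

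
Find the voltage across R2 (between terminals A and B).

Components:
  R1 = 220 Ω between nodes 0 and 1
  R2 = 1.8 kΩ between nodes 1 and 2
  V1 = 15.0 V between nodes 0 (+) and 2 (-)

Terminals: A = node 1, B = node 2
R1 and R2 are in series across V1 (node 0 → node 1 → node 2), and the output A–B is taken across R2, so this is a voltage divider.
Series current: I = V1/(R1 + R2) = 15/(220 + 1800) = 15/2020 = 0.007426 A
V_R2 = I × R2 = V1 × R2/(R1 + R2) = 15 × 1800/2020 = 13.37 V

Final answer: 13.37 V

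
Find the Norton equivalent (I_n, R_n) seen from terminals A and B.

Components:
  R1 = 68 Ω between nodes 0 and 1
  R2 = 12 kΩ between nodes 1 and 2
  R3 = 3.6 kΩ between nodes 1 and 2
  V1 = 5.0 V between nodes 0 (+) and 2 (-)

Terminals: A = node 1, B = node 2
Find the Thévenin equivalent first; then I_n = V_th/R_th and R_n = R_th.
Step 1 — V_th is the open-circuit voltage V_A - V_B (nothing connected across the terminals).
Nodal analysis, taking node 2 as the 0 V reference.
Source V1 fixes V_0 = 5 V.
KCL at each unknown node (sum of currents leaving = 0; resistances in Ω):
  Node 1: (V_1 - 5)/68 + (V_1 - 0)/12000 + (V_1 - 0)/3600 = 0
Collecting terms: 0.01507 × V_1 = 0.07353  =>  V_1 = 4.88 V
V_th = V_1 - V_2 = 4.88 - 0 = 4.88 V
Step 2 — R_th: zero the source — replace V1 by a short circuit (node 2 merges into node 0) — and find the resistance seen between A (node 1) and B (node 0).
Reduce the network between node 1 (A) and node 0 (B) by series/parallel combination:
  Rp1 = R1 ‖ R2 ‖ R3 (parallel, all between nodes 0 and 1) = 1/(1/68 + 1/12000 + 1/3600) = 66.37 Ω
R_th = 66.37 Ω
I_n = V_th/R_th = 4.88/66.37 = 0.07353 A, and R_n = R_th = 66.37 Ω

Final answer: I_n = 0.07353 A, R_n = 66.37 Ω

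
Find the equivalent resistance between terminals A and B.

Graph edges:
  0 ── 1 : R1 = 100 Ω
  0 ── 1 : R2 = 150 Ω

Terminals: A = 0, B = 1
Reduce the network between node 0 (A) and node 1 (B) by series/parallel combination:
  Rp1 = R1 ‖ R2 (parallel, both between nodes 0 and 1) = 1/(1/100 + 1/150) = 60 Ω
R_eq = 60 Ω

Final answer: 60 Ω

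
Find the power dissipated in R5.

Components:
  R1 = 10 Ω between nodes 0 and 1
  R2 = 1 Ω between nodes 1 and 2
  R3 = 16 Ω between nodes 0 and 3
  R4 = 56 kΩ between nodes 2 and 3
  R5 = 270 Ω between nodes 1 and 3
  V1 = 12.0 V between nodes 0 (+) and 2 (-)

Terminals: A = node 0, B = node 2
Nodal analysis, taking node 2 as the 0 V reference.
Source V1 fixes V_0 = 12 V.
KCL at each unknown node (sum of currents leaving = 0; resistances in Ω):
  Node 1: (V_1 - 12)/10 + (V_1 - 0)/1 + (V_1 - V_3)/270 = 0
  Node 3: (V_3 - 12)/16 + (V_3 - 0)/56000 + (V_3 - V_1)/270 = 0
Collecting terms (coefficients in siemens):
  1.104·V_1 - 0.003704·V_3 = 1.2
  0.06622·V_3 - 0.003704·V_1 = 0.75
Determinant D = (1.104)(0.06622) - (-0.003704)(-0.003704) = 0.07308
V_1 = [(1.2)(0.06622) - (-0.003704)(0.75)]/D = 1.125 V
V_3 = [(1.104)(0.75) - (1.2)(-0.003704)]/D = 11.39 V
I_R5 = (V_1 - V_3)/R5 = (1.125 - 11.39)/270 = -0.03801 A
P_R5 = I_R5² × R5 = (-0.03801)² × 270 = 0.3901 W

Final answer: 0.3901 W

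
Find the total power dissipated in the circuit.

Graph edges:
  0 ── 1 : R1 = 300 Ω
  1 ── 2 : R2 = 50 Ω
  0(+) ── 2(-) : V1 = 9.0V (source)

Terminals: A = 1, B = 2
Nodal analysis, taking node 2 as the 0 V reference.
Source V1 fixes V_0 = 9 V.
KCL at each unknown node (sum of currents leaving = 0; resistances in Ω):
  Node 1: (V_1 - 9)/300 + (V_1 - 0)/50 = 0
Collecting terms: 0.02333 × V_1 = 0.03  =>  V_1 = 1.286 V
Power in each resistor, P = (ΔV)²/R:
  P_R1 = (9 - 1.286)²/300 = 0.1984 W
  P_R2 = (1.286 - 0)²/50 = 0.03306 W
P_total = P_R1 + P_R2 = 0.2314 W

Final answer: 0.2314 W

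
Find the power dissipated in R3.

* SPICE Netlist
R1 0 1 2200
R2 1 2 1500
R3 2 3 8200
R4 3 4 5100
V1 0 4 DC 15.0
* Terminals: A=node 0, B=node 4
Nodal analysis, taking node 4 as the 0 V reference.
Source V1 fixes V_0 = 15 V.
KCL at each unknown node (sum of currents leaving = 0; resistances in Ω):
  Node 1: (V_1 - 15)/2200 + (V_1 - V_2)/1500 = 0
  Node 2: (V_2 - V_1)/1500 + (V_2 - V_3)/8200 = 0
  Node 3: (V_3 - V_2)/8200 + (V_3 - 0)/5100 = 0
Collecting terms (coefficients in siemens):
  0.001121·V_1 - 0.0006667·V_2 = 0.006818
  0.0007886·V_2 - 0.0006667·V_1 - 0.000122·V_3 = 0
  0.000318·V_3 - 0.000122·V_2 = 0
Solving these 3 simultaneous equations (Gaussian elimination) gives:
  V_1 = 13.06 V, V_2 = 11.74 V, V_3 = 4.5 V
I_R3 = (V_2 - V_3)/R3 = (11.74 - 4.5)/8200 = 0.0008824 A
P_R3 = I_R3² × R3 = (0.0008824)² × 8200 = 0.006384 W

Final answer: 0.006384 W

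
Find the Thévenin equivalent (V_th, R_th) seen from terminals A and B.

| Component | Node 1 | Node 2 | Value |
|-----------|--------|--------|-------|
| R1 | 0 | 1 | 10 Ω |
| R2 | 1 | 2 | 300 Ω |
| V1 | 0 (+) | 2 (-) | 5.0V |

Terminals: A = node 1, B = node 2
Step 1 — V_th is the open-circuit voltage V_A - V_B (nothing connected across the terminals).
Nodal analysis, taking node 2 as the 0 V reference.
Source V1 fixes V_0 = 5 V.
KCL at each unknown node (sum of currents leaving = 0; resistances in Ω):
  Node 1: (V_1 - 5)/10 + (V_1 - 0)/300 = 0
Collecting terms: 0.1033 × V_1 = 0.5  =>  V_1 = 4.839 V
V_th = V_1 - V_2 = 4.839 - 0 = 4.839 V
Step 2 — R_th: zero the source — replace V1 by a short circuit (node 2 merges into node 0) — and find the resistance seen between A (node 1) and B (node 0).
Reduce the network between node 1 (A) and node 0 (B) by series/parallel combination:
  Rp1 = R1 ‖ R2 (parallel, both between nodes 0 and 1) = 1/(1/10 + 1/300) = 9.677 Ω
R_th = 9.677 Ω

Final answer: V_th = 4.839 V, R_th = 9.677 Ω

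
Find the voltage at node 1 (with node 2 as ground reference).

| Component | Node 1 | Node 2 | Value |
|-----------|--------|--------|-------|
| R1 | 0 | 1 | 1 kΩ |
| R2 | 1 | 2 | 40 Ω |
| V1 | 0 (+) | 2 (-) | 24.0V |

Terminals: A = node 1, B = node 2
Nodal analysis, taking node 2 as the 0 V reference.
Source V1 fixes V_0 = 24 V.
KCL at each unknown node (sum of currents leaving = 0; resistances in Ω):
  Node 1: (V_1 - 24)/1000 + (V_1 - 0)/40 = 0
Collecting terms: 0.026 × V_1 = 0.024  =>  V_1 = 0.9231 V
The requested potential is V_1 = 0.9231 V.

Final answer: V_1 = 0.9231 V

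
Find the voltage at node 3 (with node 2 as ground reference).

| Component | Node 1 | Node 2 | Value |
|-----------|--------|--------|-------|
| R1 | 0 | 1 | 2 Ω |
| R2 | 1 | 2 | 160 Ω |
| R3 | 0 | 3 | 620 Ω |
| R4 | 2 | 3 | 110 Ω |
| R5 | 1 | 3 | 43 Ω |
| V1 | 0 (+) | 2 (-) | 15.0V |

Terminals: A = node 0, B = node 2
Nodal analysis, taking node 2 as the 0 V reference.
Source V1 fixes V_0 = 15 V.
KCL at each unknown node (sum of currents leaving = 0; resistances in Ω):
  Node 1: (V_1 - 15)/2 + (V_1 - 0)/160 + (V_1 - V_3)/43 = 0
  Node 3: (V_3 - 15)/620 + (V_3 - 0)/110 + (V_3 - V_1)/43 = 0
Collecting terms (coefficients in siemens):
  0.5295·V_1 - 0.02326·V_3 = 7.5
  0.03396·V_3 - 0.02326·V_1 = 0.02419
Determinant D = (0.5295)(0.03396) - (-0.02326)(-0.02326) = 0.01744
V_1 = [(7.5)(0.03396) - (-0.02326)(0.02419)]/D = 14.64 V
V_3 = [(0.5295)(0.02419) - (7.5)(-0.02326)]/D = 10.74 V
The requested potential is V_3 = 10.74 V.

Final answer: V_3 = 10.74 V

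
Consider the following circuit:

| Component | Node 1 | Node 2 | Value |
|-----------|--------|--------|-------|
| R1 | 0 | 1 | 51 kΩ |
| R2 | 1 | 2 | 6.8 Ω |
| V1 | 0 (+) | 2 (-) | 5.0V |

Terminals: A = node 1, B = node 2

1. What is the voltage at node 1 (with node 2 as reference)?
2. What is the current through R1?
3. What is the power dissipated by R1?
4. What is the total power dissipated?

Nodal analysis, taking node 2 as the 0 V reference.
Source V1 fixes V_0 = 5 V.
KCL at each unknown node (sum of currents leaving = 0; resistances in Ω):
  Node 1: (V_1 - 5)/51000 + (V_1 - 0)/6.8 = 0
Collecting terms: 0.1471 × V_1 = 0.00009804  =>  V_1 = 0.0006666 V
Part 1:
  Read off the nodal solution: V_1 = 0.0006666 V
Part 2:
  I_R1 = (V_0 - V_1)/R1 = (5 - 0.0006666)/51000 = 0.00009803 A
  Magnitude: I_R1 = 0.00009803 A
Part 3:
  I_R1 = (V_0 - V_1)/R1 = (5 - 0.0006666)/51000 = 0.00009803 A
  P_R1 = I_R1² × R1 = (0.00009803)² × 51000 = 0.0004901 W
Part 4:
  Power in each resistor, P = (ΔV)²/R:
    P_R1 = (5 - 0.0006666)²/51000 = 0.0004901 W
    P_R2 = (0.0006666 - 0)²/6.8 = 0.00000006534 W
  P_total = P_R1 + P_R2 = 0.0004901 W

Final answers:
1. V_1 = 0.0006666 V
2. I_R1 = 9.803e-05 A
3. P_R1 = 0.0004901 W
4. P_total = 0.0004901 W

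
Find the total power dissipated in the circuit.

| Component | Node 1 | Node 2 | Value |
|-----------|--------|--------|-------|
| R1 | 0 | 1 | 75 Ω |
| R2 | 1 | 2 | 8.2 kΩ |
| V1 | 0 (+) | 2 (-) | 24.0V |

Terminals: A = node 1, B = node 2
Nodal analysis, taking node 2 as the 0 V reference.
Source V1 fixes V_0 = 24 V.
KCL at each unknown node (sum of currents leaving = 0; resistances in Ω):
  Node 1: (V_1 - 24)/75 + (V_1 - 0)/8200 = 0
Collecting terms: 0.01346 × V_1 = 0.32  =>  V_1 = 23.78 V
Power in each resistor, P = (ΔV)²/R:
  P_R1 = (24 - 23.78)²/75 = 0.0006309 W
  P_R2 = (23.78 - 0)²/8200 = 0.06898 W
P_total = P_R1 + P_R2 = 0.06961 W

Final answer: 0.06961 W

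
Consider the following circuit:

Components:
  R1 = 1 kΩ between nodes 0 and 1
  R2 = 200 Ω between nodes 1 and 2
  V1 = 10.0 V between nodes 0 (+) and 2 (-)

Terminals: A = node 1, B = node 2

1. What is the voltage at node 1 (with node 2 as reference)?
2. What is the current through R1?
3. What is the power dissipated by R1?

Nodal analysis, taking node 2 as the 0 V reference.
Source V1 fixes V_0 = 10 V.
KCL at each unknown node (sum of currents leaving = 0; resistances in Ω):
  Node 1: (V_1 - 10)/1000 + (V_1 - 0)/200 = 0
Collecting terms: 0.006 × V_1 = 0.01  =>  V_1 = 1.667 V
Part 1:
  Read off the nodal solution: V_1 = 1.667 V
Part 2:
  I_R1 = (V_0 - V_1)/R1 = (10 - 1.667)/1000 = 0.008333 A
  Magnitude: I_R1 = 0.008333 A
Part 3:
  I_R1 = (V_0 - V_1)/R1 = (10 - 1.667)/1000 = 0.008333 A
  P_R1 = I_R1² × R1 = (0.008333)² × 1000 = 0.06944 W

Final answers:
1. V_1 = 1.667 V
2. I_R1 = 0.008333 A
3. P_R1 = 0.06944 W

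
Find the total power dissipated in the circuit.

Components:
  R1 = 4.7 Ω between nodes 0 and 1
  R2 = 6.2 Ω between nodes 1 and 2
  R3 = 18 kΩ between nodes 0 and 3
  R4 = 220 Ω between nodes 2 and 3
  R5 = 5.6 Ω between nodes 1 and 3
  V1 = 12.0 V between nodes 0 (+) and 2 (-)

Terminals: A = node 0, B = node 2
Nodal analysis, taking node 2 as the 0 V reference.
Source V1 fixes V_0 = 12 V.
KCL at each unknown node (sum of currents leaving = 0; resistances in Ω):
  Node 1: (V_1 - 12)/4.7 + (V_1 - 0)/6.2 + (V_1 - V_3)/5.6 = 0
  Node 3: (V_3 - 12)/18000 + (V_3 - 0)/220 + (V_3 - V_1)/5.6 = 0
Collecting terms (coefficients in siemens):
  0.5526·V_1 - 0.1786·V_3 = 2.553
  0.1832·V_3 - 0.1786·V_1 = 0.0006667
Determinant D = (0.5526)(0.1832) - (-0.1786)(-0.1786) = 0.06934
V_1 = [(2.553)(0.1832) - (-0.1786)(0.0006667)]/D = 6.747 V
V_3 = [(0.5526)(0.0006667) - (2.553)(-0.1786)]/D = 6.581 V
Power in each resistor, P = (ΔV)²/R:
  P_R1 = (12 - 6.747)²/4.7 = 5.872 W
  P_R2 = (6.747 - 0)²/6.2 = 7.341 W
  P_R3 = (12 - 6.581)²/18000 = 0.001632 W
  P_R4 = (0 - 6.581)²/220 = 0.1968 W
  P_R5 = (6.747 - 6.581)²/5.6 = 0.00491 W
P_total = P_R1 + P_R2 + P_R3 + P_R4 + P_R5 = 13.42 W

Final answer: 13.42 W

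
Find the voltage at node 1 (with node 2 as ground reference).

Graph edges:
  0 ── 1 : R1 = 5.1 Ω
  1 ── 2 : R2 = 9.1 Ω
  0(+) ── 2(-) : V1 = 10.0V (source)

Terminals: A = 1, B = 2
Nodal analysis, taking node 2 as the 0 V reference.
Source V1 fixes V_0 = 10 V.
KCL at each unknown node (sum of currents leaving = 0; resistances in Ω):
  Node 1: (V_1 - 10)/5.1 + (V_1 - 0)/9.1 = 0
Collecting terms: 0.306 × V_1 = 1.961  =>  V_1 = 6.408 V
The requested potential is V_1 = 6.408 V.

Final answer: V_1 = 6.408 V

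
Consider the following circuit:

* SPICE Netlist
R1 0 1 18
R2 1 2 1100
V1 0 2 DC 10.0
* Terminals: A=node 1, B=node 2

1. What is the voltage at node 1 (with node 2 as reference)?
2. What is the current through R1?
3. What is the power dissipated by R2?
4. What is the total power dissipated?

Nodal analysis, taking node 2 as the 0 V reference.
Source V1 fixes V_0 = 10 V.
KCL at each unknown node (sum of currents leaving = 0; resistances in Ω):
  Node 1: (V_1 - 10)/18 + (V_1 - 0)/1100 = 0
Collecting terms: 0.05646 × V_1 = 0.5556  =>  V_1 = 9.839 V
Part 1:
  Read off the nodal solution: V_1 = 9.839 V
Part 2:
  I_R1 = (V_0 - V_1)/R1 = (10 - 9.839)/18 = 0.008945 A
  Magnitude: I_R1 = 0.008945 A
Part 3:
  I_R2 = (V_1 - V_2)/R2 = (9.839 - 0)/1100 = 0.008945 A
  P_R2 = I_R2² × R2 = (0.008945)² × 1100 = 0.08801 W
Part 4:
  Power in each resistor, P = (ΔV)²/R:
    P_R1 = (10 - 9.839)²/18 = 0.00144 W
    P_R2 = (9.839 - 0)²/1100 = 0.08801 W
  P_total = P_R1 + P_R2 = 0.08945 W

Final answers:
1. V_1 = 9.839 V
2. I_R1 = 0.008945 A
3. P_R2 = 0.08801 W
4. P_total = 0.08945 W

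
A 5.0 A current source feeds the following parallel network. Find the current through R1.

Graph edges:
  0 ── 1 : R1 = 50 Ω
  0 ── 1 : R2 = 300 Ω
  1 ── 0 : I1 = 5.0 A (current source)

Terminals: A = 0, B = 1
All resistors sit directly between nodes 0 and 1, so they are in parallel and share one voltage V; the full source current 5 A splits among them.
1/R_par = 1/50 + 1/300 = 0.02333 S  =>  R_par = 42.86 Ω
V = I × R_par = 5 × 42.86 = 214.3 V
I_R1 = V/R1 = 214.3/50 = 4.286 A

Final answer: 4.286 A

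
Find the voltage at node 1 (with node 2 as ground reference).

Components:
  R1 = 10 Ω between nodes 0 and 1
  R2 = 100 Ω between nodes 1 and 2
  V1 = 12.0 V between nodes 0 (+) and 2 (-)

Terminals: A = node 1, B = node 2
Nodal analysis, taking node 2 as the 0 V reference.
Source V1 fixes V_0 = 12 V.
KCL at each unknown node (sum of currents leaving = 0; resistances in Ω):
  Node 1: (V_1 - 12)/10 + (V_1 - 0)/100 = 0
Collecting terms: 0.11 × V_1 = 1.2  =>  V_1 = 10.91 V
The requested potential is V_1 = 10.91 V.

Final answer: V_1 = 10.91 V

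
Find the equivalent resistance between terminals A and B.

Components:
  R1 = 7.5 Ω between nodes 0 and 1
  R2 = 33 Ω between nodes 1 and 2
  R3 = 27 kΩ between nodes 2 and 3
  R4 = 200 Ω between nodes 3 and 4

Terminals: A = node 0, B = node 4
Reduce the network between node 0 (A) and node 4 (B) by series/parallel combination:
  Rs1 = R1 + R2 (series, joined only at node 1) = 7.5 + 33 = 40.5 Ω
  Rs2 = R3 + Rs1 (series, joined only at node 2) = 27000 + 40.5 = 27040 Ω
  Rs3 = R4 + Rs2 (series, joined only at node 3) = 200 + 27040 = 27240 Ω
R_eq = 27.24 kΩ

Final answer: 27.24 kΩ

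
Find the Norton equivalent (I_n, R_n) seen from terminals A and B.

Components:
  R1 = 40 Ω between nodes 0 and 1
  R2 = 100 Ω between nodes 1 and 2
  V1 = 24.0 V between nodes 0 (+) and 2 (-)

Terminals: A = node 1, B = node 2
Find the Thévenin equivalent first; then I_n = V_th/R_th and R_n = R_th.
Step 1 — V_th is the open-circuit voltage V_A - V_B (nothing connected across the terminals).
Nodal analysis, taking node 2 as the 0 V reference.
Source V1 fixes V_0 = 24 V.
KCL at each unknown node (sum of currents leaving = 0; resistances in Ω):
  Node 1: (V_1 - 24)/40 + (V_1 - 0)/100 = 0
Collecting terms: 0.035 × V_1 = 0.6  =>  V_1 = 17.14 V
V_th = V_1 - V_2 = 17.14 - 0 = 17.14 V
Step 2 — R_th: zero the source — replace V1 by a short circuit (node 2 merges into node 0) — and find the resistance seen between A (node 1) and B (node 0).
Reduce the network between node 1 (A) and node 0 (B) by series/parallel combination:
  Rp1 = R1 ‖ R2 (parallel, both between nodes 0 and 1) = 1/(1/40 + 1/100) = 28.57 Ω
R_th = 28.57 Ω
I_n = V_th/R_th = 17.14/28.57 = 0.6 A, and R_n = R_th = 28.57 Ω

Final answer: I_n = 0.6 A, R_n = 28.57 Ω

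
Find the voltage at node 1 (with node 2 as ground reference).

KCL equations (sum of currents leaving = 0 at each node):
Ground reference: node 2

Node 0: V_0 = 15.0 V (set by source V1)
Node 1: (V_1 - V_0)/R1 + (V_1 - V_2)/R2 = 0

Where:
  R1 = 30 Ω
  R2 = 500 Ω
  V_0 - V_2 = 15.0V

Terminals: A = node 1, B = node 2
Nodal analysis, taking node 2 as the 0 V reference.
Source V1 fixes V_0 = 15 V.
KCL at each unknown node (sum of currents leaving = 0; resistances in Ω):
  Node 1: (V_1 - 15)/30 + (V_1 - 0)/500 = 0
Collecting terms: 0.03533 × V_1 = 0.5  =>  V_1 = 14.15 V
The requested potential is V_1 = 14.15 V.

Final answer: V_1 = 14.15 V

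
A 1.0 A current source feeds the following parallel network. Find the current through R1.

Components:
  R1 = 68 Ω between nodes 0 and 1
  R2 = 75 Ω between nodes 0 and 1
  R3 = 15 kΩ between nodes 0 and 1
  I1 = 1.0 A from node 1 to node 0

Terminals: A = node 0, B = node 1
All resistors sit directly between nodes 0 and 1, so they are in parallel and share one voltage V; the full source current 1 A splits among them.
1/R_par = 1/68 + 1/75 + 1/15000 = 0.02811 S  =>  R_par = 35.58 Ω
V = I × R_par = 1 × 35.58 = 35.58 V
I_R1 = V/R1 = 35.58/68 = 0.5232 A

Final answer: 0.5232 A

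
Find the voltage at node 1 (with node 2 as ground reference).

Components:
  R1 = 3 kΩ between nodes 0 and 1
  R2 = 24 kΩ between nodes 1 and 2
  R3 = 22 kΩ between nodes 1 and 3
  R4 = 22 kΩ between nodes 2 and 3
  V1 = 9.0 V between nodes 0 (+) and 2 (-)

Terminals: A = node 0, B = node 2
Nodal analysis, taking node 2 as the 0 V reference.
Source V1 fixes V_0 = 9 V.
KCL at each unknown node (sum of currents leaving = 0; resistances in Ω):
  Node 1: (V_1 - 9)/3000 + (V_1 - 0)/24000 + (V_1 - V_3)/22000 = 0
  Node 3: (V_3 - V_1)/22000 + (V_3 - 0)/22000 = 0
Collecting terms (coefficients in siemens):
  0.0004205·V_1 - 0.00004545·V_3 = 0.003
  0.00009091·V_3 - 0.00004545·V_1 = 0
Determinant D = (0.0004205)(0.00009091) - (-0.00004545)(-0.00004545) = 0.00000003616
V_1 = [(0.003)(0.00009091) - (-0.00004545)(0)]/D = 7.543 V
V_3 = [(0.0004205)(0) - (0.003)(-0.00004545)]/D = 3.771 V
The requested potential is V_1 = 7.543 V.

Final answer: V_1 = 7.543 V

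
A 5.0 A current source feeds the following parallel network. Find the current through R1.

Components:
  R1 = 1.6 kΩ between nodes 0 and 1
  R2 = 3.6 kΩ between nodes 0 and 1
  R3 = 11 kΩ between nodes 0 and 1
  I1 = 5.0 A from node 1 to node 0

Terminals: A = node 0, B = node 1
All resistors sit directly between nodes 0 and 1, so they are in parallel and share one voltage V; the full source current 5 A splits among them.
1/R_par = 1/1600 + 1/3600 + 1/11000 = 0.0009937 S  =>  R_par = 1006 Ω
V = I × R_par = 5 × 1006 = 5032 V
I_R1 = V/R1 = 5032/1600 = 3.145 A

Final answer: 3.145 A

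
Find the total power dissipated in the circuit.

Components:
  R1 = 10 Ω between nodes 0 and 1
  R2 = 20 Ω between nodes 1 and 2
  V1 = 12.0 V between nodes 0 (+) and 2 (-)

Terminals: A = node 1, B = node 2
Nodal analysis, taking node 2 as the 0 V reference.
Source V1 fixes V_0 = 12 V.
KCL at each unknown node (sum of currents leaving = 0; resistances in Ω):
  Node 1: (V_1 - 12)/10 + (V_1 - 0)/20 = 0
Collecting terms: 0.15 × V_1 = 1.2  =>  V_1 = 8 V
Power in each resistor, P = (ΔV)²/R:
  P_R1 = (12 - 8)²/10 = 1.6 W
  P_R2 = (8 - 0)²/20 = 3.2 W
P_total = P_R1 + P_R2 = 4.8 W

Final answer: 4.8 W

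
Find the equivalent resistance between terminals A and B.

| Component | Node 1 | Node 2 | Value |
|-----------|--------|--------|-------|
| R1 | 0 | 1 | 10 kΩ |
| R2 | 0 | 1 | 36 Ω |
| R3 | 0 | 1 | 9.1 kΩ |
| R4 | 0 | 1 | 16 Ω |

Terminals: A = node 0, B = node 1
Reduce the network between node 0 (A) and node 1 (B) by series/parallel combination:
  Rp1 = R1 ‖ R2 ‖ R3 ‖ R4 (parallel, all between nodes 0 and 1) = 1/(1/10000 + 1/36 + 1/9100 + 1/16) = 11.05 Ω
R_eq = 11.05 Ω

Final answer: 11.05 Ω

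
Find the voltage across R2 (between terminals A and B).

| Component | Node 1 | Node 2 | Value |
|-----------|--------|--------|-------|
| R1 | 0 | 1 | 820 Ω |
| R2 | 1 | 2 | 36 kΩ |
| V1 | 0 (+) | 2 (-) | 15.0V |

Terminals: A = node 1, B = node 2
R1 and R2 are in series across V1 (node 0 → node 1 → node 2), and the output A–B is taken across R2, so this is a voltage divider.
Series current: I = V1/(R1 + R2) = 15/(820 + 36000) = 15/36820 = 0.0004074 A
V_R2 = I × R2 = V1 × R2/(R1 + R2) = 15 × 36000/36820 = 14.67 V

Final answer: 14.67 V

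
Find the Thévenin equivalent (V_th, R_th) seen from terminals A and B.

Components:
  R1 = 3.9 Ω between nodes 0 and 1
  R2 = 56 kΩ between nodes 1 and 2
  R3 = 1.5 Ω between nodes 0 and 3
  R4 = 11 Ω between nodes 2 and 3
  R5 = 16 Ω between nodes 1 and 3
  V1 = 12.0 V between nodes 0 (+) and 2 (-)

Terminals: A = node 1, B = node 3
Step 1 — V_th is the open-circuit voltage V_A - V_B (nothing connected across the terminals).
Nodal analysis, taking node 2 as the 0 V reference.
Source V1 fixes V_0 = 12 V.
KCL at each unknown node (sum of currents leaving = 0; resistances in Ω):
  Node 1: (V_1 - 12)/3.9 + (V_1 - 0)/56000 + (V_1 - V_3)/16 = 0
  Node 3: (V_3 - 12)/1.5 + (V_3 - 0)/11 + (V_3 - V_1)/16 = 0
Collecting terms (coefficients in siemens):
  0.3189·V_1 - 0.0625·V_3 = 3.077
  0.8201·V_3 - 0.0625·V_1 = 8
Determinant D = (0.3189)(0.8201) - (-0.0625)(-0.0625) = 0.2576
V_1 = [(3.077)(0.8201) - (-0.0625)(8)]/D = 11.73 V
V_3 = [(0.3189)(8) - (3.077)(-0.0625)]/D = 10.65 V
V_th = V_1 - V_3 = 11.73 - 10.65 = 1.085 V
Step 2 — R_th: zero the source — replace V1 by a short circuit (node 2 merges into node 0) — and find the resistance seen between A (node 1) and B (node 3).
Reduce the network between node 1 (A) and node 3 (B) by series/parallel combination:
  Rp1 = R1 ‖ R2 (parallel, both between nodes 0 and 1) = 1/(1/3.9 + 1/56000) = 3.9 Ω
  Rp2 = R3 ‖ R4 (parallel, both between nodes 0 and 3) = 1/(1/1.5 + 1/11) = 1.32 Ω
  Rs1 = Rp1 + Rp2 (series, joined only at node 0) = 3.9 + 1.32 = 5.22 Ω
  Rp3 = R5 ‖ Rs1 (parallel, both between nodes 1 and 3) = 1/(1/16 + 1/5.22) = 3.936 Ω
R_th = 3.936 Ω

Final answer: V_th = 1.085 V, R_th = 3.936 Ω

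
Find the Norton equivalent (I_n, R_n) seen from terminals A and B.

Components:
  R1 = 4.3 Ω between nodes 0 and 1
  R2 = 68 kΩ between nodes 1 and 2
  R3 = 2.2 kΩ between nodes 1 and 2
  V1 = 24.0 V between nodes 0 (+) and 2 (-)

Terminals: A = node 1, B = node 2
Find the Thévenin equivalent first; then I_n = V_th/R_th and R_n = R_th.
Step 1 — V_th is the open-circuit voltage V_A - V_B (nothing connected across the terminals).
Nodal analysis, taking node 2 as the 0 V reference.
Source V1 fixes V_0 = 24 V.
KCL at each unknown node (sum of currents leaving = 0; resistances in Ω):
  Node 1: (V_1 - 24)/4.3 + (V_1 - 0)/68000 + (V_1 - 0)/2200 = 0
Collecting terms: 0.233 × V_1 = 5.581  =>  V_1 = 23.95 V
V_th = V_1 - V_2 = 23.95 - 0 = 23.95 V
Step 2 — R_th: zero the source — replace V1 by a short circuit (node 2 merges into node 0) — and find the resistance seen between A (node 1) and B (node 0).
Reduce the network between node 1 (A) and node 0 (B) by series/parallel combination:
  Rp1 = R1 ‖ R2 ‖ R3 (parallel, all between nodes 0 and 1) = 1/(1/4.3 + 1/68000 + 1/2200) = 4.291 Ω
R_th = 4.291 Ω
I_n = V_th/R_th = 23.95/4.291 = 5.581 A, and R_n = R_th = 4.291 Ω

Final answer: I_n = 5.581 A, R_n = 4.291 Ω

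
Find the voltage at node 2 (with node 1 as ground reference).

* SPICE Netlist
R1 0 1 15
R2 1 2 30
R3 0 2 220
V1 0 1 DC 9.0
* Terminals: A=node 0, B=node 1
Nodal analysis, taking node 1 as the 0 V reference.
Source V1 fixes V_0 = 9 V.
KCL at each unknown node (sum of currents leaving = 0; resistances in Ω):
  Node 2: (V_2 - 0)/30 + (V_2 - 9)/220 = 0
Collecting terms: 0.03788 × V_2 = 0.04091  =>  V_2 = 1.08 V
The requested potential is V_2 = 1.08 V.

Final answer: V_2 = 1.08 V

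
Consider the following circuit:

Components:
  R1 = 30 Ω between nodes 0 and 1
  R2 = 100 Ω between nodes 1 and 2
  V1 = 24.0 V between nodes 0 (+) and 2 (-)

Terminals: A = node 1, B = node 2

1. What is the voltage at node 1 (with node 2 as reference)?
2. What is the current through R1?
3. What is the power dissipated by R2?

Nodal analysis, taking node 2 as the 0 V reference.
Source V1 fixes V_0 = 24 V.
KCL at each unknown node (sum of currents leaving = 0; resistances in Ω):
  Node 1: (V_1 - 24)/30 + (V_1 - 0)/100 = 0
Collecting terms: 0.04333 × V_1 = 0.8  =>  V_1 = 18.46 V
Part 1:
  Read off the nodal solution: V_1 = 18.46 V
Part 2:
  I_R1 = (V_0 - V_1)/R1 = (24 - 18.46)/30 = 0.1846 A
  Magnitude: I_R1 = 0.1846 A
Part 3:
  I_R2 = (V_1 - V_2)/R2 = (18.46 - 0)/100 = 0.1846 A
  P_R2 = I_R2² × R2 = (0.1846)² × 100 = 3.408 W

Final answers:
1. V_1 = 18.46 V
2. I_R1 = 0.1846 A
3. P_R2 = 3.408 W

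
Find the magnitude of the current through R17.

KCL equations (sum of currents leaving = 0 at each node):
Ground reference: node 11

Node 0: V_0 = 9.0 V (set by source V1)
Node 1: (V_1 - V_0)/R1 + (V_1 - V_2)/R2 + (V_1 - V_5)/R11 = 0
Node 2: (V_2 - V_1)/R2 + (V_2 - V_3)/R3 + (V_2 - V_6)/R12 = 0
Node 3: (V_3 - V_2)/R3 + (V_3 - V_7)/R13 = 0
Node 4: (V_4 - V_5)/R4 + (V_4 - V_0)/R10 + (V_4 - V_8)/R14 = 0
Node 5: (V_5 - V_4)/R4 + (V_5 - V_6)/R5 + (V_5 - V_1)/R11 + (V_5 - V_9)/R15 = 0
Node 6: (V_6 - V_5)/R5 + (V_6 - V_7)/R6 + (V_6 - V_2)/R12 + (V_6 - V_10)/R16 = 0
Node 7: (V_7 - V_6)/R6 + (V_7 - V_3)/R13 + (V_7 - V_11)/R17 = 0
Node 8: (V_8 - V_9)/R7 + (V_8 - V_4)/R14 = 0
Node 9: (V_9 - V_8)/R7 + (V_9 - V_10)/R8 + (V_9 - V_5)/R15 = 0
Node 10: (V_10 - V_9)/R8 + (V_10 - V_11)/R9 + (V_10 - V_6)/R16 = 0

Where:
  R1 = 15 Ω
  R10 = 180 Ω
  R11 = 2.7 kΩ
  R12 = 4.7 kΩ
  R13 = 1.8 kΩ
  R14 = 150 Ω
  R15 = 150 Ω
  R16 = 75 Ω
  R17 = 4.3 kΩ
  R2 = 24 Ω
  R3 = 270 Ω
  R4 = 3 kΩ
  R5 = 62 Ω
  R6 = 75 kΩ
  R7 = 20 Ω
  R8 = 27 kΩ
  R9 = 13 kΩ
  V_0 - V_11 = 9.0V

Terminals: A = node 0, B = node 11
Nodal analysis, taking node 11 as the 0 V reference.
Source V1 fixes V_0 = 9 V.
KCL at each unknown node (sum of currents leaving = 0; resistances in Ω):
  Node 1: (V_1 - 9)/15 + (V_1 - V_2)/24 + (V_1 - V_5)/2700 = 0
  Node 2: (V_2 - V_1)/24 + (V_2 - V_3)/270 + (V_2 - V_6)/4700 = 0
  Node 3: (V_3 - V_2)/270 + (V_3 - V_7)/1800 = 0
  Node 4: (V_4 - V_5)/3000 + (V_4 - 9)/180 + (V_4 - V_8)/150 = 0
  Node 5: (V_5 - V_4)/3000 + (V_5 - V_6)/62 + (V_5 - V_1)/2700 + (V_5 - V_9)/150 = 0
  Node 6: (V_6 - V_5)/62 + (V_6 - V_7)/75000 + (V_6 - V_2)/4700 + (V_6 - V_10)/75 = 0
  Node 7: (V_7 - V_6)/75000 + (V_7 - V_3)/1800 + (V_7 - 0)/4300 = 0
  Node 8: (V_8 - V_9)/20 + (V_8 - V_4)/150 = 0
  Node 9: (V_9 - V_8)/20 + (V_9 - V_10)/27000 + (V_9 - V_5)/150 = 0
  Node 10: (V_10 - V_9)/27000 + (V_10 - 0)/13000 + (V_10 - V_6)/75 = 0
Collecting terms (coefficients in siemens):
  0.1087·V_1 - 0.04167·V_2 - 0.0003704·V_5 = 0.6
  0.04558·V_2 - 0.04167·V_1 - 0.003704·V_3 - 0.0002128·V_6 = 0
  0.004259·V_3 - 0.003704·V_2 - 0.0005556·V_7 = 0
  0.01256·V_4 - 0.0003333·V_5 - 0.006667·V_8 = 0.05
  0.0235·V_5 - 0.0003704·V_1 - 0.0003333·V_4 - 0.01613·V_6 - 0.006667·V_9 = 0
  0.02969·V_6 - 0.0002128·V_2 - 0.01613·V_5 - 0.00001333·V_7 - 0.01333·V_10 = 0
  0.0008014·V_7 - 0.0005556·V_3 - 0.00001333·V_6 = 0
  0.05667·V_8 - 0.006667·V_4 - 0.05·V_9 = 0
  0.0567·V_9 - 0.006667·V_5 - 0.05·V_8 - 0.00003704·V_10 = 0
  0.01345·V_10 - 0.01333·V_6 - 0.00003704·V_9 = 0
Solving these 10 simultaneous equations (Gaussian elimination) gives:
  V_1 = 8.977 V, V_2 = 8.943 V, V_3 = 8.57 V, V_4 = 8.899 V
  V_5 = 8.738 V, V_6 = 8.698 V, V_7 = 6.085 V, V_8 = 8.823 V
  V_9 = 8.813 V, V_10 = 8.649 V
I_R17 = (V_7 - V_11)/R17 = (6.085 - 0)/4300 = 0.001415 A
|I_R17| = 0.001415 A

Final answer: |I_R17| = 0.001415 A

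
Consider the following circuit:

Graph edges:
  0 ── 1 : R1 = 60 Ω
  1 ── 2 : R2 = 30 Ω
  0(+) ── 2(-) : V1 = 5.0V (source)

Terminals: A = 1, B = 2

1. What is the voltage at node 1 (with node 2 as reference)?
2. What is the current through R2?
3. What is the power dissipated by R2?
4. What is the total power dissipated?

Nodal analysis, taking node 2 as the 0 V reference.
Source V1 fixes V_0 = 5 V.
KCL at each unknown node (sum of currents leaving = 0; resistances in Ω):
  Node 1: (V_1 - 5)/60 + (V_1 - 0)/30 = 0
Collecting terms: 0.05 × V_1 = 0.08333  =>  V_1 = 1.667 V
Part 1:
  Read off the nodal solution: V_1 = 1.667 V
Part 2:
  I_R2 = (V_1 - V_2)/R2 = (1.667 - 0)/30 = 0.05556 A
  Magnitude: I_R2 = 0.05556 A
Part 3:
  I_R2 = (V_1 - V_2)/R2 = (1.667 - 0)/30 = 0.05556 A
  P_R2 = I_R2² × R2 = (0.05556)² × 30 = 0.09259 W
Part 4:
  Power in each resistor, P = (ΔV)²/R:
    P_R1 = (5 - 1.667)²/60 = 0.1852 W
    P_R2 = (1.667 - 0)²/30 = 0.09259 W
  P_total = P_R1 + P_R2 = 0.2778 W

Final answers:
1. V_1 = 1.667 V
2. I_R2 = 0.05556 A
3. P_R2 = 0.09259 W
4. P_total = 0.2778 W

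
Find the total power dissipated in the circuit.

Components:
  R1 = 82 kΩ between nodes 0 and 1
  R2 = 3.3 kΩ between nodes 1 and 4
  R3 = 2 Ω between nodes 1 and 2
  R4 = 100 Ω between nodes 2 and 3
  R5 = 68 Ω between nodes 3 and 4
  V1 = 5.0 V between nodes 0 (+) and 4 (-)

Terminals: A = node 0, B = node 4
Nodal analysis, taking node 4 as the 0 V reference.
Source V1 fixes V_0 = 5 V.
KCL at each unknown node (sum of currents leaving = 0; resistances in Ω):
  Node 1: (V_1 - 5)/82000 + (V_1 - 0)/3300 + (V_1 - V_2)/2 = 0
  Node 2: (V_2 - V_1)/2 + (V_2 - V_3)/100 = 0
  Node 3: (V_3 - V_2)/100 + (V_3 - 0)/68 = 0
Collecting terms (coefficients in siemens):
  0.5003·V_1 - 0.5·V_2 = 0.00006098
  0.51·V_2 - 0.5·V_1 - 0.01·V_3 = 0
  0.02471·V_3 - 0.01·V_2 = 0
Solving these 3 simultaneous equations (Gaussian elimination) gives:
  V_1 = 0.009839 V, V_2 = 0.009723 V, V_3 = 0.003935 V
Power in each resistor, P = (ΔV)²/R:
  P_R1 = (5 - 0.009839)²/82000 = 0.0003037 W
  P_R2 = (0.009839 - 0)²/3300 = 0.00000002933 W
  P_R3 = (0.009839 - 0.009723)²/2 = 0.000000006699 W
  P_R4 = (0.009723 - 0.003935)²/100 = 0.0000003349 W
  P_R5 = (0.003935 - 0)²/68 = 0.0000002278 W
P_total = P_R1 + P_R2 + P_R3 + P_R4 + P_R5 = 0.0003043 W

Final answer: 0.0003043 W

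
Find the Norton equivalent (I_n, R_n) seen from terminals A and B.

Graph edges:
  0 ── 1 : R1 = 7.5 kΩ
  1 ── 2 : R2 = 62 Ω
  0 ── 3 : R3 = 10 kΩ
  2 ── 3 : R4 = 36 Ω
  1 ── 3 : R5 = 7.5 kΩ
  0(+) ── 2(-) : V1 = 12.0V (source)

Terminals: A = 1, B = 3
Find the Thévenin equivalent first; then I_n = V_th/R_th and R_n = R_th.
Step 1 — V_th is the open-circuit voltage V_A - V_B (nothing connected across the terminals).
Nodal analysis, taking node 2 as the 0 V reference.
Source V1 fixes V_0 = 12 V.
KCL at each unknown node (sum of currents leaving = 0; resistances in Ω):
  Node 1: (V_1 - 12)/7500 + (V_1 - 0)/62 + (V_1 - V_3)/7500 = 0
  Node 3: (V_3 - 12)/10000 + (V_3 - 0)/36 + (V_3 - V_1)/7500 = 0
Collecting terms (coefficients in siemens):
  0.0164·V_1 - 0.0001333·V_3 = 0.0016
  0.02801·V_3 - 0.0001333·V_1 = 0.0012
Determinant D = (0.0164)(0.02801) - (-0.0001333)(-0.0001333) = 0.0004592
V_1 = [(0.0016)(0.02801) - (-0.0001333)(0.0012)]/D = 0.09794 V
V_3 = [(0.0164)(0.0012) - (0.0016)(-0.0001333)]/D = 0.04331 V
V_th = V_1 - V_3 = 0.09794 - 0.04331 = 0.05463 V
Step 2 — R_th: zero the source — replace V1 by a short circuit (node 2 merges into node 0) — and find the resistance seen between A (node 1) and B (node 3).
Reduce the network between node 1 (A) and node 3 (B) by series/parallel combination:
  Rp1 = R1 ‖ R2 (parallel, both between nodes 0 and 1) = 1/(1/7500 + 1/62) = 61.49 Ω
  Rp2 = R3 ‖ R4 (parallel, both between nodes 0 and 3) = 1/(1/10000 + 1/36) = 35.87 Ω
  Rs1 = Rp1 + Rp2 (series, joined only at node 0) = 61.49 + 35.87 = 97.36 Ω
  Rp3 = R5 ‖ Rs1 (parallel, both between nodes 1 and 3) = 1/(1/7500 + 1/97.36) = 96.11 Ω
R_th = 96.11 Ω
I_n = V_th/R_th = 0.05463/96.11 = 0.0005684 A, and R_n = R_th = 96.11 Ω

Final answer: I_n = 0.0005684 A, R_n = 96.11 Ω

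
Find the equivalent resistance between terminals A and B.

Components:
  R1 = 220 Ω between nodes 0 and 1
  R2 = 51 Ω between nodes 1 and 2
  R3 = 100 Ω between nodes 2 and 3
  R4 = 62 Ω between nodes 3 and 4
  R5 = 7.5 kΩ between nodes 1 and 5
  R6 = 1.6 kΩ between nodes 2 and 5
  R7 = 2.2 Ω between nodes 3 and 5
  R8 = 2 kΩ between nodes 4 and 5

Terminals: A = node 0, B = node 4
The network is not a plain series/parallel combination. Inject a 1 A test current into terminal A (node 0) and return it from terminal B (node 4); then R_eq = V_A / (1 A).
Nodal analysis, taking node 4 as the 0 V reference.
Current source I_test pushes 1 A into node 0 and draws it out of node 4.
KCL at each unknown node (sum of currents leaving = 0; resistances in Ω):
  Node 0: (V_0 - V_1)/220 - 1 = 0
  Node 1: (V_1 - V_0)/220 + (V_1 - V_2)/51 + (V_1 - V_5)/7500 = 0
  Node 2: (V_2 - V_1)/51 + (V_2 - V_3)/100 + (V_2 - V_5)/1600 = 0
  Node 3: (V_3 - V_2)/100 + (V_3 - 0)/62 + (V_3 - V_5)/2.2 = 0
  Node 5: (V_5 - V_1)/7500 + (V_5 - V_2)/1600 + (V_5 - V_3)/2.2 + (V_5 - 0)/2000 = 0
Collecting terms (coefficients in siemens):
  0.004545·V_0 - 0.004545·V_1 = 1
  0.02429·V_1 - 0.004545·V_0 - 0.01961·V_2 - 0.0001333·V_5 = 0
  0.03023·V_2 - 0.01961·V_1 - 0.01·V_3 - 0.000625·V_5 = 0
  0.4807·V_3 - 0.01·V_2 - 0.4545·V_5 = 0
  0.4558·V_5 - 0.0001333·V_1 - 0.000625·V_2 - 0.4545·V_3 = 0
Solving these 5 simultaneous equations (Gaussian elimination) gives:
  V_0 = 422.5 V, V_1 = 202.5 V, V_2 = 152.5 V, V_3 = 60.13 V
  V_5 = 60.24 V
R_eq = V_0 / 1 A = 422.5 Ω

Final answer: 422.5 Ω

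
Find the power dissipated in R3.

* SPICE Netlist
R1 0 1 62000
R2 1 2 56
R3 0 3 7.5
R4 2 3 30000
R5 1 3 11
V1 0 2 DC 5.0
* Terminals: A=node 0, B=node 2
Nodal analysis, taking node 2 as the 0 V reference.
Source V1 fixes V_0 = 5 V.
KCL at each unknown node (sum of currents leaving = 0; resistances in Ω):
  Node 1: (V_1 - 5)/62000 + (V_1 - 0)/56 + (V_1 - V_3)/11 = 0
  Node 3: (V_3 - 5)/7.5 + (V_3 - 0)/30000 + (V_3 - V_1)/11 = 0
Collecting terms (coefficients in siemens):
  0.1088·V_1 - 0.09091·V_3 = 0.00008065
  0.2243·V_3 - 0.09091·V_1 = 0.6667
Determinant D = (0.1088)(0.2243) - (-0.09091)(-0.09091) = 0.01613
V_1 = [(0.00008065)(0.2243) - (-0.09091)(0.6667)]/D = 3.758 V
V_3 = [(0.1088)(0.6667) - (0.00008065)(-0.09091)]/D = 4.496 V
I_R3 = (V_0 - V_3)/R3 = (5 - 4.496)/7.5 = 0.06723 A
P_R3 = I_R3² × R3 = (0.06723)² × 7.5 = 0.0339 W

Final answer: 0.0339 W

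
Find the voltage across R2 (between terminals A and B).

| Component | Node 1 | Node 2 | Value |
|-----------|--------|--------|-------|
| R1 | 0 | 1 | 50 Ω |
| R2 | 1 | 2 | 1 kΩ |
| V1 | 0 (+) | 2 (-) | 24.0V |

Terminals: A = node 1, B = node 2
R1 and R2 are in series across V1 (node 0 → node 1 → node 2), and the output A–B is taken across R2, so this is a voltage divider.
Series current: I = V1/(R1 + R2) = 24/(50 + 1000) = 24/1050 = 0.02286 A
V_R2 = I × R2 = V1 × R2/(R1 + R2) = 24 × 1000/1050 = 22.86 V

Final answer: 22.86 V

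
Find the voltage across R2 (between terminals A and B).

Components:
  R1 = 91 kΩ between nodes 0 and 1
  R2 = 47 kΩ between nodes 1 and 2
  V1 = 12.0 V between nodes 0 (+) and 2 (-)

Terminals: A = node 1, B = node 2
R1 and R2 are in series across V1 (node 0 → node 1 → node 2), and the output A–B is taken across R2, so this is a voltage divider.
Series current: I = V1/(R1 + R2) = 12/(91000 + 47000) = 12/138000 = 0.00008696 A
V_R2 = I × R2 = V1 × R2/(R1 + R2) = 12 × 47000/138000 = 4.087 V

Final answer: 4.087 V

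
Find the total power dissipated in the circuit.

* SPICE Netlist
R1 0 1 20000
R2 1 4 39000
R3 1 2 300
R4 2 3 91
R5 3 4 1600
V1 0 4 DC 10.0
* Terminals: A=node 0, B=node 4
Nodal analysis, taking node 4 as the 0 V reference.
Source V1 fixes V_0 = 10 V.
KCL at each unknown node (sum of currents leaving = 0; resistances in Ω):
  Node 1: (V_1 - 10)/20000 + (V_1 - 0)/39000 + (V_1 - V_2)/300 = 0
  Node 2: (V_2 - V_1)/300 + (V_2 - V_3)/91 = 0
  Node 3: (V_3 - V_2)/91 + (V_3 - 0)/1600 = 0
Collecting terms (coefficients in siemens):
  0.003409·V_1 - 0.003333·V_2 = 0.0005
  0.01432·V_2 - 0.003333·V_1 - 0.01099·V_3 = 0
  0.01161·V_3 - 0.01099·V_2 = 0
Solving these 3 simultaneous equations (Gaussian elimination) gives:
  V_1 = 0.8652 V, V_2 = 0.7348 V, V_3 = 0.6953 V
Power in each resistor, P = (ΔV)²/R:
  P_R1 = (10 - 0.8652)²/20000 = 0.004172 W
  P_R2 = (0.8652 - 0)²/39000 = 0.00001919 W
  P_R3 = (0.8652 - 0.7348)²/300 = 0.00005665 W
  P_R4 = (0.7348 - 0.6953)²/91 = 0.00001718 W
  P_R5 = (0.6953 - 0)²/1600 = 0.0003021 W
P_total = P_R1 + P_R2 + P_R3 + P_R4 + P_R5 = 0.004567 W

Final answer: 0.004567 W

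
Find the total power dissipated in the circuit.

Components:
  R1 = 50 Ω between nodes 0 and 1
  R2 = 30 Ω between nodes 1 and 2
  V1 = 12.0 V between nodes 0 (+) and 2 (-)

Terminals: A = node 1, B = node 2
Nodal analysis, taking node 2 as the 0 V reference.
Source V1 fixes V_0 = 12 V.
KCL at each unknown node (sum of currents leaving = 0; resistances in Ω):
  Node 1: (V_1 - 12)/50 + (V_1 - 0)/30 = 0
Collecting terms: 0.05333 × V_1 = 0.24  =>  V_1 = 4.5 V
Power in each resistor, P = (ΔV)²/R:
  P_R1 = (12 - 4.5)²/50 = 1.125 W
  P_R2 = (4.5 - 0)²/30 = 0.675 W
P_total = P_R1 + P_R2 = 1.8 W

Final answer: 1.8 W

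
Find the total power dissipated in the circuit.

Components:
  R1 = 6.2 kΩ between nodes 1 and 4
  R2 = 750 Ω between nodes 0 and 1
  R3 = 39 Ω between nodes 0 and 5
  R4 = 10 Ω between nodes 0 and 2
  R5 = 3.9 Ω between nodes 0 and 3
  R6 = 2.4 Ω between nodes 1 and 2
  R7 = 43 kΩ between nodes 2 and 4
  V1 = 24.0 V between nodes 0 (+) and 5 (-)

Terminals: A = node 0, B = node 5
Nodal analysis, taking node 5 as the 0 V reference.
Source V1 fixes V_0 = 24 V.
KCL at each unknown node (sum of currents leaving = 0; resistances in Ω):
  Node 1: (V_1 - V_4)/6200 + (V_1 - 24)/750 + (V_1 - V_2)/2.4 = 0
  Node 2: (V_2 - 24)/10 + (V_2 - V_1)/2.4 + (V_2 - V_4)/43000 = 0
  Node 3: (V_3 - 24)/3.9 = 0
  Node 4: (V_4 - V_1)/6200 + (V_4 - V_2)/43000 = 0
Collecting terms (coefficients in siemens):
  0.4182·V_1 - 0.4167·V_2 - 0.0001613·V_4 = 0.032
  0.5167·V_2 - 0.4167·V_1 - 0.00002326·V_4 = 2.4
  0.2564·V_3 = 6.154
  0.0001845·V_4 - 0.0001613·V_1 - 0.00002326·V_2 = 0
Solving these 4 simultaneous equations (Gaussian elimination) gives:
  V_1 = 24 V, V_2 = 24 V, V_3 = 24 V, V_4 = 24 V
Power in each resistor, P = (ΔV)²/R:
  P_R1 = (24 - 24)²/6200 = 0 W
  P_R2 = (24 - 24)²/750 = 0 W
  P_R3 = (24 - 0)²/39 = 14.77 W
  P_R4 = (24 - 24)²/10 = 0 W
  P_R5 = (24 - 24)²/3.9 = 0 W
  P_R6 = (24 - 24)²/2.4 = 0 W
  P_R7 = (24 - 24)²/43000 = 0 W
P_total = P_R1 + P_R2 + P_R3 + P_R4 + P_R5 + P_R6 + P_R7 = 14.77 W

Final answer: 14.77 W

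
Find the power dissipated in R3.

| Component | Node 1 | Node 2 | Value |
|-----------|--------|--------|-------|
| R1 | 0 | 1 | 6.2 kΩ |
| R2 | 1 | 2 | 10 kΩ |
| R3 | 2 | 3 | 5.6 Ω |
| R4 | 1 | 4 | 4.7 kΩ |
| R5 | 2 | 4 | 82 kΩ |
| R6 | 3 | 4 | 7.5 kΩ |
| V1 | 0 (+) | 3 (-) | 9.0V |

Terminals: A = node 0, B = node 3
Nodal analysis, taking node 3 as the 0 V reference.
Source V1 fixes V_0 = 9 V.
KCL at each unknown node (sum of currents leaving = 0; resistances in Ω):
  Node 1: (V_1 - 9)/6200 + (V_1 - V_2)/10000 + (V_1 - V_4)/4700 = 0
  Node 2: (V_2 - V_1)/10000 + (V_2 - 0)/5.6 + (V_2 - V_4)/82000 = 0
  Node 4: (V_4 - V_1)/4700 + (V_4 - V_2)/82000 + (V_4 - 0)/7500 = 0
Collecting terms (coefficients in siemens):
  0.0004741·V_1 - 0.0001·V_2 - 0.0002128·V_4 = 0.001452
  0.1787·V_2 - 0.0001·V_1 - 0.0000122·V_4 = 0
  0.0003583·V_4 - 0.0002128·V_1 - 0.0000122·V_2 = 0
Solving these 3 simultaneous equations (Gaussian elimination) gives:
  V_1 = 4.176 V, V_2 = 0.002506 V, V_4 = 2.48 V
I_R3 = (V_2 - V_3)/R3 = (0.002506 - 0)/5.6 = 0.0004475 A
P_R3 = I_R3² × R3 = (0.0004475)² × 5.6 = 0.000001122 W

Final answer: 1.122e-06 W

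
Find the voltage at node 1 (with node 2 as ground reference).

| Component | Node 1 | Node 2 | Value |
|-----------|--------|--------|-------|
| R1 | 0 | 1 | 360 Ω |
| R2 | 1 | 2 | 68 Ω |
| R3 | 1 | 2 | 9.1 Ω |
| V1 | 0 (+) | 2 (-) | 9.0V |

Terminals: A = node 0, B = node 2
Nodal analysis, taking node 2 as the 0 V reference.
Source V1 fixes V_0 = 9 V.
KCL at each unknown node (sum of currents leaving = 0; resistances in Ω):
  Node 1: (V_1 - 9)/360 + (V_1 - 0)/68 + (V_1 - 0)/9.1 = 0
Collecting terms: 0.1274 × V_1 = 0.025  =>  V_1 = 0.1963 V
The requested potential is V_1 = 0.1963 V.

Final answer: V_1 = 0.1963 V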